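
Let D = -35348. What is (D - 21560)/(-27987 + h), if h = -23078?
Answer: 56908/51065 ≈ 1.1144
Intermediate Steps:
(D - 21560)/(-27987 + h) = (-35348 - 21560)/(-27987 - 23078) = -56908/(-51065) = -56908*(-1/51065) = 56908/51065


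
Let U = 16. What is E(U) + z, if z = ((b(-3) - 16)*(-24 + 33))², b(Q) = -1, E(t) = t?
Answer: 23425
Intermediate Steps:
z = 23409 (z = ((-1 - 16)*(-24 + 33))² = (-17*9)² = (-153)² = 23409)
E(U) + z = 16 + 23409 = 23425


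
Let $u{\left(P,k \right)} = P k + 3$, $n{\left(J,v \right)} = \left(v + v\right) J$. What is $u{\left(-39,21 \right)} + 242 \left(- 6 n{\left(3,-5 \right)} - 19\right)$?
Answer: $38146$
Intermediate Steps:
$n{\left(J,v \right)} = 2 J v$ ($n{\left(J,v \right)} = 2 v J = 2 J v$)
$u{\left(P,k \right)} = 3 + P k$
$u{\left(-39,21 \right)} + 242 \left(- 6 n{\left(3,-5 \right)} - 19\right) = \left(3 - 819\right) + 242 \left(- 6 \cdot 2 \cdot 3 \left(-5\right) - 19\right) = \left(3 - 819\right) + 242 \left(\left(-6\right) \left(-30\right) - 19\right) = -816 + 242 \left(180 - 19\right) = -816 + 242 \cdot 161 = -816 + 38962 = 38146$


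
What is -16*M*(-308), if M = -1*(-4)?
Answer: 19712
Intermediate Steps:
M = 4
-16*M*(-308) = -16*4*(-308) = -64*(-308) = 19712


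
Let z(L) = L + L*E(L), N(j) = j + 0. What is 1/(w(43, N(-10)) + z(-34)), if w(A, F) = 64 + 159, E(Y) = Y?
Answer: 1/1345 ≈ 0.00074349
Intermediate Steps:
N(j) = j
z(L) = L + L² (z(L) = L + L*L = L + L²)
w(A, F) = 223
1/(w(43, N(-10)) + z(-34)) = 1/(223 - 34*(1 - 34)) = 1/(223 - 34*(-33)) = 1/(223 + 1122) = 1/1345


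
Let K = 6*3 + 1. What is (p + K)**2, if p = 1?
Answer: 400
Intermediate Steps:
K = 19 (K = 18 + 1 = 19)
(p + K)**2 = (1 + 19)**2 = 20**2 = 400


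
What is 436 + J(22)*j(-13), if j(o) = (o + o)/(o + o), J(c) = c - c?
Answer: 436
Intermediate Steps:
J(c) = 0
j(o) = 1 (j(o) = (2*o)/((2*o)) = (2*o)*(1/(2*o)) = 1)
436 + J(22)*j(-13) = 436 + 0*1 = 436 + 0 = 436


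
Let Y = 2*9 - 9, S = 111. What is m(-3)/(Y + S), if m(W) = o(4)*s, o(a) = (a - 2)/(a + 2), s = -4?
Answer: -1/90 ≈ -0.011111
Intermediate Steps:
o(a) = (-2 + a)/(2 + a)
Y = 9 (Y = 18 - 9 = 9)
m(W) = -4/3 (m(W) = ((-2 + 4)/(2 + 4))*(-4) = (2/6)*(-4) = ((⅙)*2)*(-4) = (⅓)*(-4) = -4/3)
m(-3)/(Y + S) = -4/(3*(9 + 111)) = -4/3/120 = -4/3*1/120 = -1/90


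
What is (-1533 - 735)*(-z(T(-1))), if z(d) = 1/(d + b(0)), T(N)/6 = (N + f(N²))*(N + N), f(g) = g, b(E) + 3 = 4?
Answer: 2268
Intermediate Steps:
b(E) = 1 (b(E) = -3 + 4 = 1)
T(N) = 12*N*(N + N²) (T(N) = 6*((N + N²)*(N + N)) = 6*((N + N²)*(2*N)) = 6*(2*N*(N + N²)) = 12*N*(N + N²))
z(d) = 1/(1 + d) (z(d) = 1/(d + 1) = 1/(1 + d))
(-1533 - 735)*(-z(T(-1))) = (-1533 - 735)*(-1/(1 + 12*(-1)²*(1 - 1))) = -(-2268)/(1 + 12*1*0) = -(-2268)/(1 + 0) = -(-2268)/1 = -(-2268) = -2268*(-1) = 2268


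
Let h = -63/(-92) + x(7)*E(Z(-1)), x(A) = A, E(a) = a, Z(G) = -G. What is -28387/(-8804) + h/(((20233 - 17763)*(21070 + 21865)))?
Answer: 2233541726147/692715007400 ≈ 3.2243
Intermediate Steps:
h = 707/92 (h = -63/(-92) + 7*(-1*(-1)) = -63*(-1/92) + 7*1 = 63/92 + 7 = 707/92 ≈ 7.6848)
-28387/(-8804) + h/(((20233 - 17763)*(21070 + 21865))) = -28387/(-8804) + 707/(92*(((20233 - 17763)*(21070 + 21865)))) = -28387*(-1/8804) + 707/(92*((2470*42935))) = 28387/8804 + (707/92)/106049450 = 28387/8804 + (707/92)*(1/106049450) = 28387/8804 + 707/9756549400 = 2233541726147/692715007400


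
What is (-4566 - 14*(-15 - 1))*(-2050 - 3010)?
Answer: 21970520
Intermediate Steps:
(-4566 - 14*(-15 - 1))*(-2050 - 3010) = (-4566 - 14*(-16))*(-5060) = (-4566 + 224)*(-5060) = -4342*(-5060) = 21970520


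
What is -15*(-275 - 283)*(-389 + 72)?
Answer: -2653290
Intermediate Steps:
-15*(-275 - 283)*(-389 + 72) = -(-8370)*(-317) = -15*176886 = -2653290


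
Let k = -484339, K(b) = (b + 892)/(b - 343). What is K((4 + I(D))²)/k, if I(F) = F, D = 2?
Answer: 928/148692073 ≈ 6.2411e-6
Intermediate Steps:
K(b) = (892 + b)/(-343 + b)
K((4 + I(D))²)/k = ((892 + (4 + 2)²)/(-343 + (4 + 2)²))/(-484339) = ((892 + 6²)/(-343 + 6²))*(-1/484339) = ((892 + 36)/(-343 + 36))*(-1/484339) = (928/(-307))*(-1/484339) = -1/307*928*(-1/484339) = -928/307*(-1/484339) = 928/148692073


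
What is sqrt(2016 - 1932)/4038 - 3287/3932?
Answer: -3287/3932 + sqrt(21)/2019 ≈ -0.83369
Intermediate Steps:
sqrt(2016 - 1932)/4038 - 3287/3932 = sqrt(84)*(1/4038) - 3287*1/3932 = (2*sqrt(21))*(1/4038) - 3287/3932 = sqrt(21)/2019 - 3287/3932 = -3287/3932 + sqrt(21)/2019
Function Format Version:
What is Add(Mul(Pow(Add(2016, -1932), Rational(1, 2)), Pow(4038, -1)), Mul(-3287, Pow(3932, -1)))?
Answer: Add(Rational(-3287, 3932), Mul(Rational(1, 2019), Pow(21, Rational(1, 2)))) ≈ -0.83369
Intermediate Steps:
Add(Mul(Pow(Add(2016, -1932), Rational(1, 2)), Pow(4038, -1)), Mul(-3287, Pow(3932, -1))) = Add(Mul(Pow(84, Rational(1, 2)), Rational(1, 4038)), Mul(-3287, Rational(1, 3932))) = Add(Mul(Mul(2, Pow(21, Rational(1, 2))), Rational(1, 4038)), Rational(-3287, 3932)) = Add(Mul(Rational(1, 2019), Pow(21, Rational(1, 2))), Rational(-3287, 3932)) = Add(Rational(-3287, 3932), Mul(Rational(1, 2019), Pow(21, Rational(1, 2))))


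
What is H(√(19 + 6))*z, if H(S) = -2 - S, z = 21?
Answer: -147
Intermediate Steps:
H(√(19 + 6))*z = (-2 - √(19 + 6))*21 = (-2 - √25)*21 = (-2 - 1*5)*21 = (-2 - 5)*21 = -7*21 = -147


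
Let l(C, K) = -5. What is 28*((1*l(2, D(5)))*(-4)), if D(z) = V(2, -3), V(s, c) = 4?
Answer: 560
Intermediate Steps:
D(z) = 4
28*((1*l(2, D(5)))*(-4)) = 28*((1*(-5))*(-4)) = 28*(-5*(-4)) = 28*20 = 560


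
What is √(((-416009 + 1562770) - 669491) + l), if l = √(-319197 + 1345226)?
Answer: √(477270 + √1026029) ≈ 691.58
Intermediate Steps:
l = √1026029 ≈ 1012.9
√(((-416009 + 1562770) - 669491) + l) = √(((-416009 + 1562770) - 669491) + √1026029) = √((1146761 - 669491) + √1026029) = √(477270 + √1026029)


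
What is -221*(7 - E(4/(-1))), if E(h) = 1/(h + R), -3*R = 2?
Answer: -22321/14 ≈ -1594.4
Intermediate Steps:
R = -⅔ (R = -⅓*2 = -⅔ ≈ -0.66667)
E(h) = 1/(-⅔ + h) (E(h) = 1/(h - ⅔) = 1/(-⅔ + h))
-221*(7 - E(4/(-1))) = -221*(7 - 3/(-2 + 3*(4/(-1)))) = -221*(7 - 3/(-2 + 3*(4*(-1)))) = -221*(7 - 3/(-2 + 3*(-4))) = -221*(7 - 3/(-2 - 12)) = -221*(7 - 3/(-14)) = -221*(7 - 3*(-1)/14) = -221*(7 - 1*(-3/14)) = -221*(7 + 3/14) = -221*101/14 = -22321/14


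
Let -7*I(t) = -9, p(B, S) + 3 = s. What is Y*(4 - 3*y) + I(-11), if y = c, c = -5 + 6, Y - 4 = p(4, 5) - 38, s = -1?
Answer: -257/7 ≈ -36.714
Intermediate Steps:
p(B, S) = -4 (p(B, S) = -3 - 1 = -4)
I(t) = 9/7 (I(t) = -⅐*(-9) = 9/7)
Y = -38 (Y = 4 + (-4 - 38) = 4 - 42 = -38)
c = 1
y = 1
Y*(4 - 3*y) + I(-11) = -38*(4 - 3*1) + 9/7 = -38*(4 - 3) + 9/7 = -38*1 + 9/7 = -38 + 9/7 = -257/7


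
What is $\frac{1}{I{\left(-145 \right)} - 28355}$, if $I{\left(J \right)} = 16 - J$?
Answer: $- \frac{1}{28194} \approx -3.5469 \cdot 10^{-5}$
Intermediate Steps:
$\frac{1}{I{\left(-145 \right)} - 28355} = \frac{1}{\left(16 - -145\right) - 28355} = \frac{1}{\left(16 + 145\right) - 28355} = \frac{1}{161 - 28355} = \frac{1}{-28194} = - \frac{1}{28194}$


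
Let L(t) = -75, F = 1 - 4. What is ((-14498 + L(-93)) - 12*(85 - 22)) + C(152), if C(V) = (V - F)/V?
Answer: -2329853/152 ≈ -15328.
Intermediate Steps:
F = -3
C(V) = (3 + V)/V (C(V) = (V - 1*(-3))/V = (V + 3)/V = (3 + V)/V)
((-14498 + L(-93)) - 12*(85 - 22)) + C(152) = ((-14498 - 75) - 12*(85 - 22)) + (3 + 152)/152 = (-14573 - 12*63) + (1/152)*155 = (-14573 - 756) + 155/152 = -15329 + 155/152 = -2329853/152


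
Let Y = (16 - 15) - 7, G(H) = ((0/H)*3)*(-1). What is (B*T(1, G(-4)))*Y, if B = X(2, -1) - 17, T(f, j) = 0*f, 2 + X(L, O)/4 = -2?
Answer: 0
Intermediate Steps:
X(L, O) = -16 (X(L, O) = -8 + 4*(-2) = -8 - 8 = -16)
G(H) = 0 (G(H) = (0*3)*(-1) = 0*(-1) = 0)
T(f, j) = 0
Y = -6 (Y = 1 - 7 = -6)
B = -33 (B = -16 - 17 = -33)
(B*T(1, G(-4)))*Y = -33*0*(-6) = 0*(-6) = 0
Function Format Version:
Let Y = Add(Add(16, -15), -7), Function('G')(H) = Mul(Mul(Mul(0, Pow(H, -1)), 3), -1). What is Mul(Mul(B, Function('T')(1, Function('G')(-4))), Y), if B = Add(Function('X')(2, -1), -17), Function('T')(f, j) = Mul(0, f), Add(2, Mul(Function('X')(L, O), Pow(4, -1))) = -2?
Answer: 0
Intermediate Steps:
Function('X')(L, O) = -16 (Function('X')(L, O) = Add(-8, Mul(4, -2)) = Add(-8, -8) = -16)
Function('G')(H) = 0 (Function('G')(H) = Mul(Mul(0, 3), -1) = Mul(0, -1) = 0)
Function('T')(f, j) = 0
Y = -6 (Y = Add(1, -7) = -6)
B = -33 (B = Add(-16, -17) = -33)
Mul(Mul(B, Function('T')(1, Function('G')(-4))), Y) = Mul(Mul(-33, 0), -6) = Mul(0, -6) = 0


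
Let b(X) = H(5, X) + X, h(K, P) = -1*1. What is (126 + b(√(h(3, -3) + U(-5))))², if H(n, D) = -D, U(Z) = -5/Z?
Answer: 15876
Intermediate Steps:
h(K, P) = -1
b(X) = 0 (b(X) = -X + X = 0)
(126 + b(√(h(3, -3) + U(-5))))² = (126 + 0)² = 126² = 15876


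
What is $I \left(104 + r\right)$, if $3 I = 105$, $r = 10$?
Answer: $3990$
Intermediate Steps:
$I = 35$ ($I = \frac{1}{3} \cdot 105 = 35$)
$I \left(104 + r\right) = 35 \left(104 + 10\right) = 35 \cdot 114 = 3990$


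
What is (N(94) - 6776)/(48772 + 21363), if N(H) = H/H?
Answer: -1355/14027 ≈ -0.096599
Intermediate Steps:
N(H) = 1
(N(94) - 6776)/(48772 + 21363) = (1 - 6776)/(48772 + 21363) = -6775/70135 = -6775*1/70135 = -1355/14027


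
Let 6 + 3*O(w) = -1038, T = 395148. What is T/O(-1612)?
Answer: -32929/29 ≈ -1135.5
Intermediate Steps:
O(w) = -348 (O(w) = -2 + (⅓)*(-1038) = -2 - 346 = -348)
T/O(-1612) = 395148/(-348) = 395148*(-1/348) = -32929/29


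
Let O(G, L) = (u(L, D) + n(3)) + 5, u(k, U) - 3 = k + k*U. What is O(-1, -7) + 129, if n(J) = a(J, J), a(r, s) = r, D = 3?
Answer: 112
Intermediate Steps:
u(k, U) = 3 + k + U*k (u(k, U) = 3 + (k + k*U) = 3 + (k + U*k) = 3 + k + U*k)
n(J) = J
O(G, L) = 11 + 4*L (O(G, L) = ((3 + L + 3*L) + 3) + 5 = ((3 + 4*L) + 3) + 5 = (6 + 4*L) + 5 = 11 + 4*L)
O(-1, -7) + 129 = (11 + 4*(-7)) + 129 = (11 - 28) + 129 = -17 + 129 = 112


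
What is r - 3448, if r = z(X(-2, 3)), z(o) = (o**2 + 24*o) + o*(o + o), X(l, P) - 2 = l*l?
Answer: -3196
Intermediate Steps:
X(l, P) = 2 + l**2 (X(l, P) = 2 + l*l = 2 + l**2)
z(o) = 3*o**2 + 24*o (z(o) = (o**2 + 24*o) + o*(2*o) = (o**2 + 24*o) + 2*o**2 = 3*o**2 + 24*o)
r = 252 (r = 3*(2 + (-2)**2)*(8 + (2 + (-2)**2)) = 3*(2 + 4)*(8 + (2 + 4)) = 3*6*(8 + 6) = 3*6*14 = 252)
r - 3448 = 252 - 3448 = -3196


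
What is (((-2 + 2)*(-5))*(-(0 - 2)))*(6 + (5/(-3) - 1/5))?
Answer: 0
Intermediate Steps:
(((-2 + 2)*(-5))*(-(0 - 2)))*(6 + (5/(-3) - 1/5)) = ((0*(-5))*(-1*(-2)))*(6 + (5*(-⅓) - 1*⅕)) = (0*2)*(6 + (-5/3 - ⅕)) = 0*(6 - 28/15) = 0*(62/15) = 0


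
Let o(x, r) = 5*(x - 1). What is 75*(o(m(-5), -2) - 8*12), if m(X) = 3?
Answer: -6450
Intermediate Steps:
o(x, r) = -5 + 5*x (o(x, r) = 5*(-1 + x) = -5 + 5*x)
75*(o(m(-5), -2) - 8*12) = 75*((-5 + 5*3) - 8*12) = 75*((-5 + 15) - 96) = 75*(10 - 96) = 75*(-86) = -6450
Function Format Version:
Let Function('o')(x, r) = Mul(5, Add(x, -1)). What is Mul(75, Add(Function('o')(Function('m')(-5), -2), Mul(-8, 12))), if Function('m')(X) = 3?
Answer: -6450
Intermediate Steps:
Function('o')(x, r) = Add(-5, Mul(5, x)) (Function('o')(x, r) = Mul(5, Add(-1, x)) = Add(-5, Mul(5, x)))
Mul(75, Add(Function('o')(Function('m')(-5), -2), Mul(-8, 12))) = Mul(75, Add(Add(-5, Mul(5, 3)), Mul(-8, 12))) = Mul(75, Add(Add(-5, 15), -96)) = Mul(75, Add(10, -96)) = Mul(75, -86) = -6450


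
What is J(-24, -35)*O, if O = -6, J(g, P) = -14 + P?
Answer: 294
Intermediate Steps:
J(-24, -35)*O = (-14 - 35)*(-6) = -49*(-6) = 294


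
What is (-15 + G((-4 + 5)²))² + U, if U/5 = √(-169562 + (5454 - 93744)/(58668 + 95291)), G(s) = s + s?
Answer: 169 + 10*I*√5945569587482/11843 ≈ 169.0 + 2058.9*I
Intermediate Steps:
G(s) = 2*s
U = 10*I*√5945569587482/11843 (U = 5*√(-169562 + (5454 - 93744)/(58668 + 95291)) = 5*√(-169562 - 88290/153959) = 5*√(-26105684248/153959) = 5*(2*I*√5945569587482/11843) = 10*I*√5945569587482/11843 ≈ 2058.9*I)
(-15 + G((-4 + 5)²))² + U = (-15 + 2*(-4 + 5)²)² + 10*I*√5945569587482/11843 = (-15 + 2*1²)² + 10*I*√5945569587482/11843 = (-15 + 2*1)² + 10*I*√5945569587482/11843 = (-15 + 2)² + 10*I*√5945569587482/11843 = (-13)² + 10*I*√5945569587482/11843 = 169 + 10*I*√5945569587482/11843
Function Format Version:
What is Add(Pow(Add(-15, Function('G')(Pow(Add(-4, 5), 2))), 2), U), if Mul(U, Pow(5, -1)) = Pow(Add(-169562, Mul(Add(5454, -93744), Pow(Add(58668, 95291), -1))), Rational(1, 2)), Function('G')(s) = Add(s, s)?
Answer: Add(169, Mul(Rational(10, 11843), I, Pow(5945569587482, Rational(1, 2)))) ≈ Add(169.00, Mul(2058.9, I))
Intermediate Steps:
Function('G')(s) = Mul(2, s)
U = Mul(Rational(10, 11843), I, Pow(5945569587482, Rational(1, 2))) (U = Mul(5, Pow(Add(-169562, Mul(Add(5454, -93744), Pow(Add(58668, 95291), -1))), Rational(1, 2))) = Mul(5, Pow(Add(-169562, Mul(-88290, Pow(153959, -1))), Rational(1, 2))) = Mul(5, Pow(Add(-169562, Mul(-88290, Rational(1, 153959))), Rational(1, 2))) = Mul(5, Pow(Add(-169562, Rational(-88290, 153959)), Rational(1, 2))) = Mul(5, Pow(Rational(-26105684248, 153959), Rational(1, 2))) = Mul(5, Mul(Rational(2, 11843), I, Pow(5945569587482, Rational(1, 2)))) = Mul(Rational(10, 11843), I, Pow(5945569587482, Rational(1, 2))) ≈ Mul(2058.9, I))
Add(Pow(Add(-15, Function('G')(Pow(Add(-4, 5), 2))), 2), U) = Add(Pow(Add(-15, Mul(2, Pow(Add(-4, 5), 2))), 2), Mul(Rational(10, 11843), I, Pow(5945569587482, Rational(1, 2)))) = Add(Pow(Add(-15, Mul(2, Pow(1, 2))), 2), Mul(Rational(10, 11843), I, Pow(5945569587482, Rational(1, 2)))) = Add(Pow(Add(-15, Mul(2, 1)), 2), Mul(Rational(10, 11843), I, Pow(5945569587482, Rational(1, 2)))) = Add(Pow(Add(-15, 2), 2), Mul(Rational(10, 11843), I, Pow(5945569587482, Rational(1, 2)))) = Add(Pow(-13, 2), Mul(Rational(10, 11843), I, Pow(5945569587482, Rational(1, 2)))) = Add(169, Mul(Rational(10, 11843), I, Pow(5945569587482, Rational(1, 2))))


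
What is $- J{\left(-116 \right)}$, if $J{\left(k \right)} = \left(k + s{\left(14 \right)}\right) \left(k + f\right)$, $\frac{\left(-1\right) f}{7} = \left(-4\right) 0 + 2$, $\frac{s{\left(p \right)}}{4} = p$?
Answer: $-7800$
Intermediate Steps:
$s{\left(p \right)} = 4 p$
$f = -14$ ($f = - 7 \left(\left(-4\right) 0 + 2\right) = - 7 \left(0 + 2\right) = \left(-7\right) 2 = -14$)
$J{\left(k \right)} = \left(-14 + k\right) \left(56 + k\right)$ ($J{\left(k \right)} = \left(k + 4 \cdot 14\right) \left(k - 14\right) = \left(k + 56\right) \left(-14 + k\right) = \left(56 + k\right) \left(-14 + k\right) = \left(-14 + k\right) \left(56 + k\right)$)
$- J{\left(-116 \right)} = - (-784 + \left(-116\right)^{2} + 42 \left(-116\right)) = - (-784 + 13456 - 4872) = \left(-1\right) 7800 = -7800$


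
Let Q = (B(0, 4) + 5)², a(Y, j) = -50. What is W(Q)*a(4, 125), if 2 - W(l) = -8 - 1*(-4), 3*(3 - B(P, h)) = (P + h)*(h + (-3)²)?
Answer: -300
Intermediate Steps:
B(P, h) = 3 - (9 + h)*(P + h)/3 (B(P, h) = 3 - (P + h)*(h + (-3)²)/3 = 3 - (P + h)*(h + 9)/3 = 3 - (P + h)*(9 + h)/3 = 3 - (9 + h)*(P + h)/3)
Q = 784/9 (Q = ((3 - 3*0 - 3*4 - ⅓*4² - ⅓*0*4) + 5)² = ((3 + 0 - 12 - ⅓*16 + 0) + 5)² = ((3 + 0 - 12 - 16/3 + 0) + 5)² = (-43/3 + 5)² = (-28/3)² = 784/9 ≈ 87.111)
W(l) = 6 (W(l) = 2 - (-8 - 1*(-4)) = 2 - (-8 + 4) = 2 - 1*(-4) = 2 + 4 = 6)
W(Q)*a(4, 125) = 6*(-50) = -300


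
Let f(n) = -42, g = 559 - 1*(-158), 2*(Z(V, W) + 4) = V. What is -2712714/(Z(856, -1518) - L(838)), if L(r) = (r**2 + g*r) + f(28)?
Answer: 452119/217104 ≈ 2.0825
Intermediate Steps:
Z(V, W) = -4 + V/2
g = 717 (g = 559 + 158 = 717)
L(r) = -42 + r**2 + 717*r (L(r) = (r**2 + 717*r) - 42 = -42 + r**2 + 717*r)
-2712714/(Z(856, -1518) - L(838)) = -2712714/((-4 + (1/2)*856) - (-42 + 838**2 + 717*838)) = -2712714/((-4 + 428) - (-42 + 702244 + 600846)) = -2712714/(424 - 1*1303048) = -2712714/(424 - 1303048) = -2712714/(-1302624) = -2712714*(-1/1302624) = 452119/217104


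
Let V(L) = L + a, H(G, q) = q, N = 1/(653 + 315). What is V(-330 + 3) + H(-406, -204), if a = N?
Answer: -514007/968 ≈ -531.00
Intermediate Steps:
N = 1/968 ≈ 0.0010331
a = 1/968 ≈ 0.0010331
V(L) = 1/968 + L (V(L) = L + 1/968 = 1/968 + L)
V(-330 + 3) + H(-406, -204) = (1/968 + (-330 + 3)) - 204 = (1/968 - 327) - 204 = -316535/968 - 204 = -514007/968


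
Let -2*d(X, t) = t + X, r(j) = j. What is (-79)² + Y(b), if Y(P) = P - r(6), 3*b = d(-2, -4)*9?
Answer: 6244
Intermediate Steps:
d(X, t) = -X/2 - t/2 (d(X, t) = -(t + X)/2 = -(X + t)/2 = -X/2 - t/2)
b = 9 (b = ((-½*(-2) - ½*(-4))*9)/3 = ((1 + 2)*9)/3 = (3*9)/3 = (⅓)*27 = 9)
Y(P) = -6 + P (Y(P) = P - 1*6 = P - 6 = -6 + P)
(-79)² + Y(b) = (-79)² + (-6 + 9) = 6241 + 3 = 6244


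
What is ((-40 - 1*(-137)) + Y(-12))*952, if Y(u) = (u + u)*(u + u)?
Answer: 640696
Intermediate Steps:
Y(u) = 4*u² (Y(u) = (2*u)*(2*u) = 4*u²)
((-40 - 1*(-137)) + Y(-12))*952 = ((-40 - 1*(-137)) + 4*(-12)²)*952 = ((-40 + 137) + 4*144)*952 = (97 + 576)*952 = 673*952 = 640696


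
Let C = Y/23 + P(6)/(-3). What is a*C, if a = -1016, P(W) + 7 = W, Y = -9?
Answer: 4064/69 ≈ 58.899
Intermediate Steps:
P(W) = -7 + W
C = -4/69 (C = -9/23 + (-7 + 6)/(-3) = -9*1/23 - 1*(-1/3) = -9/23 + 1/3 = -4/69 ≈ -0.057971)
a*C = -1016*(-4/69) = 4064/69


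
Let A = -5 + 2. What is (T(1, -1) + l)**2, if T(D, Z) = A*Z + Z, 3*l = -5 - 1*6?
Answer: 25/9 ≈ 2.7778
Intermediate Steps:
l = -11/3 (l = (-5 - 1*6)/3 = (-5 - 6)/3 = (1/3)*(-11) = -11/3 ≈ -3.6667)
A = -3
T(D, Z) = -2*Z (T(D, Z) = -3*Z + Z = -2*Z)
(T(1, -1) + l)**2 = (-2*(-1) - 11/3)**2 = (2 - 11/3)**2 = (-5/3)**2 = 25/9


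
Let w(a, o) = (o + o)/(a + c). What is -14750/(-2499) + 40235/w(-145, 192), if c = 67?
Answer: -1306170445/159936 ≈ -8166.8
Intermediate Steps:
w(a, o) = 2*o/(67 + a) (w(a, o) = (o + o)/(a + 67) = (2*o)/(67 + a) = 2*o/(67 + a))
-14750/(-2499) + 40235/w(-145, 192) = -14750/(-2499) + 40235/((2*192/(67 - 145))) = -14750*(-1/2499) + 40235/((2*192/(-78))) = 14750/2499 + 40235/((2*192*(-1/78))) = 14750/2499 + 40235/(-64/13) = 14750/2499 + 40235*(-13/64) = 14750/2499 - 523055/64 = -1306170445/159936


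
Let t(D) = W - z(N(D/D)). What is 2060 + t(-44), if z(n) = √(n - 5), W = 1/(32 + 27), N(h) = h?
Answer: 121541/59 - 2*I ≈ 2060.0 - 2.0*I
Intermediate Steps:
W = 1/59 ≈ 0.016949
z(n) = √(-5 + n)
t(D) = 1/59 - 2*I (t(D) = 1/59 - √(-5 + D/D) = 1/59 - √(-5 + 1) = 1/59 - √(-4) = 1/59 - 2*I)
2060 + t(-44) = 2060 + (1/59 - 2*I) = 121541/59 - 2*I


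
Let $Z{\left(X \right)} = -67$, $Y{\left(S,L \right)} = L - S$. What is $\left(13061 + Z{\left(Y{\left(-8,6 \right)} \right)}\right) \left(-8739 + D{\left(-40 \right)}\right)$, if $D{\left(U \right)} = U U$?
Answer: $-92764166$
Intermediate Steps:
$D{\left(U \right)} = U^{2}$
$\left(13061 + Z{\left(Y{\left(-8,6 \right)} \right)}\right) \left(-8739 + D{\left(-40 \right)}\right) = \left(13061 - 67\right) \left(-8739 + \left(-40\right)^{2}\right) = 12994 \left(-8739 + 1600\right) = 12994 \left(-7139\right) = -92764166$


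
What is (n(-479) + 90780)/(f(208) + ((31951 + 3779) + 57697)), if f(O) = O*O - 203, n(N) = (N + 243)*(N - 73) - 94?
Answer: 110479/68244 ≈ 1.6189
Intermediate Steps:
n(N) = -94 + (-73 + N)*(243 + N) (n(N) = (243 + N)*(-73 + N) - 94 = (-73 + N)*(243 + N) - 94 = -94 + (-73 + N)*(243 + N))
f(O) = -203 + O² (f(O) = O² - 203 = -203 + O²)
(n(-479) + 90780)/(f(208) + ((31951 + 3779) + 57697)) = ((-17833 + (-479)² + 170*(-479)) + 90780)/((-203 + 208²) + ((31951 + 3779) + 57697)) = ((-17833 + 229441 - 81430) + 90780)/((-203 + 43264) + (35730 + 57697)) = (130178 + 90780)/(43061 + 93427) = 220958/136488 = 220958*(1/136488) = 110479/68244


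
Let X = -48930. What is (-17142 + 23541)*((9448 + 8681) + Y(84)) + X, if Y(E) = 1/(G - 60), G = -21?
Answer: 115958462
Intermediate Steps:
Y(E) = -1/81 (Y(E) = 1/(-21 - 60) = 1/(-81) = -1/81)
(-17142 + 23541)*((9448 + 8681) + Y(84)) + X = (-17142 + 23541)*((9448 + 8681) - 1/81) - 48930 = 6399*(18129 - 1/81) - 48930 = 6399*(1468448/81) - 48930 = 116007392 - 48930 = 115958462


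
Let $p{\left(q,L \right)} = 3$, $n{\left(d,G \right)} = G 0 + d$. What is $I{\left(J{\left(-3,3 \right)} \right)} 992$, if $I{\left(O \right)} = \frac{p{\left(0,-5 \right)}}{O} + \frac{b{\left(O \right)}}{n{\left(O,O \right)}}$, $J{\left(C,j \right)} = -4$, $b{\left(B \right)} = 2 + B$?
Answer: $-248$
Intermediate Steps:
$n{\left(d,G \right)} = d$ ($n{\left(d,G \right)} = 0 + d = d$)
$I{\left(O \right)} = \frac{3}{O} + \frac{2 + O}{O}$
$I{\left(J{\left(-3,3 \right)} \right)} 992 = \frac{5 - 4}{-4} \cdot 992 = \left(- \frac{1}{4}\right) 1 \cdot 992 = \left(- \frac{1}{4}\right) 992 = -248$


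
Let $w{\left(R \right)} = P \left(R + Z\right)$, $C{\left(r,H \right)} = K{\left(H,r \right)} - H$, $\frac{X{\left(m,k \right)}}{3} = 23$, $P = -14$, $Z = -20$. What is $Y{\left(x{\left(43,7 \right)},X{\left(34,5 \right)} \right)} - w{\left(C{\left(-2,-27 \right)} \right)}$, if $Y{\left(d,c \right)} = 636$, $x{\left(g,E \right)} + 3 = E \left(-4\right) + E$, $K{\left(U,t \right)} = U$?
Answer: $356$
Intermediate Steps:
$X{\left(m,k \right)} = 69$ ($X{\left(m,k \right)} = 3 \cdot 23 = 69$)
$x{\left(g,E \right)} = -3 - 3 E$ ($x{\left(g,E \right)} = -3 + \left(E \left(-4\right) + E\right) = -3 + \left(- 4 E + E\right) = -3 - 3 E$)
$C{\left(r,H \right)} = 0$ ($C{\left(r,H \right)} = H - H = 0$)
$w{\left(R \right)} = 280 - 14 R$ ($w{\left(R \right)} = - 14 \left(R - 20\right) = - 14 \left(-20 + R\right) = 280 - 14 R$)
$Y{\left(x{\left(43,7 \right)},X{\left(34,5 \right)} \right)} - w{\left(C{\left(-2,-27 \right)} \right)} = 636 - \left(280 - 0\right) = 636 - \left(280 + 0\right) = 636 - 280 = 356$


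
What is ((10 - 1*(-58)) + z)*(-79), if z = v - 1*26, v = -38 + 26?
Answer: -2370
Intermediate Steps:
v = -12
z = -38 (z = -12 - 1*26 = -12 - 26 = -38)
((10 - 1*(-58)) + z)*(-79) = ((10 - 1*(-58)) - 38)*(-79) = ((10 + 58) - 38)*(-79) = (68 - 38)*(-79) = 30*(-79) = -2370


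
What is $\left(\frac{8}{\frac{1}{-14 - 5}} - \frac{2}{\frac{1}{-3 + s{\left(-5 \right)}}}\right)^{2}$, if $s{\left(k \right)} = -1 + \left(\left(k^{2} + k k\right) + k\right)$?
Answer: $54756$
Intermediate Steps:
$s{\left(k \right)} = -1 + k + 2 k^{2}$ ($s{\left(k \right)} = -1 + \left(\left(k^{2} + k^{2}\right) + k\right) = -1 + \left(2 k^{2} + k\right) = -1 + \left(k + 2 k^{2}\right) = -1 + k + 2 k^{2}$)
$\left(\frac{8}{\frac{1}{-14 - 5}} - \frac{2}{\frac{1}{-3 + s{\left(-5 \right)}}}\right)^{2} = \left(\frac{8}{\frac{1}{-14 - 5}} - \frac{2}{\frac{1}{-3 - \left(6 - 50\right)}}\right)^{2} = \left(\frac{8}{\frac{1}{-19}} - \frac{2}{\frac{1}{-3 - -44}}\right)^{2} = \left(\frac{8}{- \frac{1}{19}} - \frac{2}{\frac{1}{-3 - -44}}\right)^{2} = \left(8 \left(-19\right) - \frac{2}{\frac{1}{-3 + 44}}\right)^{2} = \left(-152 - \frac{2}{\frac{1}{41}}\right)^{2} = \left(-152 - 2 \frac{1}{\frac{1}{41}}\right)^{2} = \left(-152 - 82\right)^{2} = \left(-234\right)^{2} = 54756$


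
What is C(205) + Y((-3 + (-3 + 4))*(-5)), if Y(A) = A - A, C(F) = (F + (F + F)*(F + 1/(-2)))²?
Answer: 7064402500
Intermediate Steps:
C(F) = (F + 2*F*(-½ + F))² (C(F) = (F + (2*F)*(F - ½))² = (F + (2*F)*(-½ + F))² = (F + 2*F*(-½ + F))²)
Y(A) = 0
C(205) + Y((-3 + (-3 + 4))*(-5)) = 4*205⁴ + 0 = 4*1766100625 + 0 = 7064402500 + 0 = 7064402500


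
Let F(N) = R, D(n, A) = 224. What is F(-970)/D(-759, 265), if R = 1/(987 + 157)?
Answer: 1/256256 ≈ 3.9024e-6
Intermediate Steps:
R = 1/1144 ≈ 0.00087413
F(N) = 1/1144
F(-970)/D(-759, 265) = (1/1144)/224 = (1/1144)*(1/224) = 1/256256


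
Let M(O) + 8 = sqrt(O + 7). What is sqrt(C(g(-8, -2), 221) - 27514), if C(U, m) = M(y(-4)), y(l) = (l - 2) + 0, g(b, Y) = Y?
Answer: I*sqrt(27521) ≈ 165.89*I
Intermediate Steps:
y(l) = -2 + l (y(l) = (-2 + l) + 0 = -2 + l)
M(O) = -8 + sqrt(7 + O) (M(O) = -8 + sqrt(O + 7) = -8 + sqrt(7 + O))
C(U, m) = -7 (C(U, m) = -8 + sqrt(7 + (-2 - 4)) = -8 + sqrt(7 - 6) = -8 + sqrt(1) = -8 + 1 = -7)
sqrt(C(g(-8, -2), 221) - 27514) = sqrt(-7 - 27514) = sqrt(-27521) = I*sqrt(27521)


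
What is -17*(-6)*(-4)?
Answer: -408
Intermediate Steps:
-17*(-6)*(-4) = 102*(-4) = -408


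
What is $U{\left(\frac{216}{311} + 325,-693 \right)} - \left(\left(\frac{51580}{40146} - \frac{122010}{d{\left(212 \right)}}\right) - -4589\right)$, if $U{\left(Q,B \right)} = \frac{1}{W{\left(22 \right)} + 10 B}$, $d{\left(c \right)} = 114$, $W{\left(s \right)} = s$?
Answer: $- \frac{9273924741571}{2634621396} \approx -3520.0$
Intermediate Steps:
$U{\left(Q,B \right)} = \frac{1}{22 + 10 B}$
$U{\left(\frac{216}{311} + 325,-693 \right)} - \left(\left(\frac{51580}{40146} - \frac{122010}{d{\left(212 \right)}}\right) - -4589\right) = \frac{1}{2 \left(11 + 5 \left(-693\right)\right)} - \left(\left(\frac{51580}{40146} - \frac{122010}{114}\right) - -4589\right) = \frac{1}{2 \left(11 - 3465\right)} - \left(\left(51580 \cdot \frac{1}{40146} - \frac{20335}{19}\right) + 4589\right) = \frac{1}{2 \left(-3454\right)} - \left(\left(\frac{25790}{20073} - \frac{20335}{19}\right) + 4589\right) = \frac{1}{2} \left(- \frac{1}{3454}\right) - \left(- \frac{407694445}{381387} + 4589\right) = - \frac{1}{6908} - \frac{1342490498}{381387} = - \frac{9273924741571}{2634621396}$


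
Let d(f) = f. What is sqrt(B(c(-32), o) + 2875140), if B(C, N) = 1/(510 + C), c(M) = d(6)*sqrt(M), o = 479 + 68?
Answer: sqrt(2875140 + 1/(510 + 24*I*sqrt(2))) ≈ 1695.6 - 0.e-8*I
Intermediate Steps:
o = 547
c(M) = 6*sqrt(M)
sqrt(B(c(-32), o) + 2875140) = sqrt(1/(510 + 6*sqrt(-32)) + 2875140) = sqrt(1/(510 + 6*(4*I*sqrt(2))) + 2875140) = sqrt(1/(510 + 24*I*sqrt(2)) + 2875140) = sqrt(2875140 + 1/(510 + 24*I*sqrt(2)))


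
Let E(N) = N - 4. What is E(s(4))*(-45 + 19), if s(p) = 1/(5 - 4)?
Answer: 78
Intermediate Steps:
s(p) = 1 (s(p) = 1/1 = 1)
E(N) = -4 + N
E(s(4))*(-45 + 19) = (-4 + 1)*(-45 + 19) = -3*(-26) = 78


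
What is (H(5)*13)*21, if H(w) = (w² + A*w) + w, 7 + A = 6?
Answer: 6825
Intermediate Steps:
A = -1 (A = -7 + 6 = -1)
H(w) = w² (H(w) = (w² - w) + w = w²)
(H(5)*13)*21 = (5²*13)*21 = (25*13)*21 = 325*21 = 6825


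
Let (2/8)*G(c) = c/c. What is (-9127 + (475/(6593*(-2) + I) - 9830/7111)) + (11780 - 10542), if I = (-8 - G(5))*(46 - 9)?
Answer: -152952471079/19384586 ≈ -7890.4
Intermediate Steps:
G(c) = 4 (G(c) = 4*(c/c) = 4*1 = 4)
I = -444 (I = (-8 - 1*4)*(46 - 9) = (-8 - 4)*37 = -12*37 = -444)
(-9127 + (475/(6593*(-2) + I) - 9830/7111)) + (11780 - 10542) = (-9127 + (475/(6593*(-2) - 444) - 9830/7111)) + (11780 - 10542) = (-9127 + (475/(-13186 - 444) - 9830*1/7111)) + 1238 = (-9127 + (475/(-13630) - 9830/7111)) + 1238 = (-9127 + (475*(-1/13630) - 9830/7111)) + 1238 = (-9127 + (-95/2726 - 9830/7111)) + 1238 = (-9127 - 27472125/19384586) + 1238 = -176950588547/19384586 + 1238 = -152952471079/19384586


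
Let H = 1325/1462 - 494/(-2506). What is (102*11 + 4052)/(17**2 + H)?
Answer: 9478178164/531436393 ≈ 17.835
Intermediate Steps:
H = 2021339/1831886 (H = 1325*(1/1462) - 494*(-1/2506) = 1325/1462 + 247/1253 = 2021339/1831886 ≈ 1.1034)
(102*11 + 4052)/(17**2 + H) = (102*11 + 4052)/(17**2 + 2021339/1831886) = (1122 + 4052)/(289 + 2021339/1831886) = 5174/(531436393/1831886) = 5174*(1831886/531436393) = 9478178164/531436393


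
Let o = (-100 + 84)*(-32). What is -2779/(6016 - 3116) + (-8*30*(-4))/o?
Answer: 5317/5800 ≈ 0.91672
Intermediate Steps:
o = 512 (o = -16*(-32) = 512)
-2779/(6016 - 3116) + (-8*30*(-4))/o = -2779/(6016 - 3116) + (-8*30*(-4))/512 = -2779/2900 - 240*(-4)*(1/512) = -2779*1/2900 + 960*(1/512) = -2779/2900 + 15/8 = 5317/5800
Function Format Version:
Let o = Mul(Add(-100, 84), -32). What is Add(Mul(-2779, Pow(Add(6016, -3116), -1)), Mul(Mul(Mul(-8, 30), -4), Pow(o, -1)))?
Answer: Rational(5317, 5800) ≈ 0.91672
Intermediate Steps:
o = 512 (o = Mul(-16, -32) = 512)
Add(Mul(-2779, Pow(Add(6016, -3116), -1)), Mul(Mul(Mul(-8, 30), -4), Pow(o, -1))) = Add(Mul(-2779, Pow(Add(6016, -3116), -1)), Mul(Mul(Mul(-8, 30), -4), Pow(512, -1))) = Add(Mul(-2779, Pow(2900, -1)), Mul(Mul(-240, -4), Rational(1, 512))) = Add(Mul(-2779, Rational(1, 2900)), Mul(960, Rational(1, 512))) = Add(Rational(-2779, 2900), Rational(15, 8)) = Rational(5317, 5800)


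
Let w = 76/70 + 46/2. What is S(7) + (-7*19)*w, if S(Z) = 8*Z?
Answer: -15737/5 ≈ -3147.4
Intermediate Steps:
w = 843/35 (w = 76*(1/70) + 46*(½) = 38/35 + 23 = 843/35 ≈ 24.086)
S(7) + (-7*19)*w = 8*7 - 7*19*(843/35) = 56 - 133*843/35 = 56 - 16017/5 = -15737/5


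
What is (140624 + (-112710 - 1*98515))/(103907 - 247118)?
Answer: 70601/143211 ≈ 0.49299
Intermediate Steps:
(140624 + (-112710 - 1*98515))/(103907 - 247118) = (140624 + (-112710 - 98515))/(-143211) = (140624 - 211225)*(-1/143211) = -70601*(-1/143211) = 70601/143211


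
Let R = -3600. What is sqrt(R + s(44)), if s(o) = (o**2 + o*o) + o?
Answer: 2*sqrt(79) ≈ 17.776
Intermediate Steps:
s(o) = o + 2*o**2 (s(o) = (o**2 + o**2) + o = 2*o**2 + o = o + 2*o**2)
sqrt(R + s(44)) = sqrt(-3600 + 44*(1 + 2*44)) = sqrt(-3600 + 44*(1 + 88)) = sqrt(-3600 + 44*89) = sqrt(-3600 + 3916) = sqrt(316) = 2*sqrt(79)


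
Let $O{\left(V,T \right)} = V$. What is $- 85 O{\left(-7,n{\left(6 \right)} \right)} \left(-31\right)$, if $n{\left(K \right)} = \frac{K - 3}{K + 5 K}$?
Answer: $-18445$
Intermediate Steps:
$n{\left(K \right)} = \frac{-3 + K}{6 K}$
$- 85 O{\left(-7,n{\left(6 \right)} \right)} \left(-31\right) = \left(-85\right) \left(-7\right) \left(-31\right) = 595 \left(-31\right) = -18445$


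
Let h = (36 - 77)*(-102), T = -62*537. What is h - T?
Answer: 37476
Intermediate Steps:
T = -33294
h = 4182 (h = -41*(-102) = 4182)
h - T = 4182 - 1*(-33294) = 4182 + 33294 = 37476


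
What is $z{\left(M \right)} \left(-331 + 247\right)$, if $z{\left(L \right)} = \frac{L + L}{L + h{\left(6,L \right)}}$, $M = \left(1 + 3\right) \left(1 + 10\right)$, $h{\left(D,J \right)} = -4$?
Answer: $- \frac{924}{5} \approx -184.8$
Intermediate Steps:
$M = 44$ ($M = 4 \cdot 11 = 44$)
$z{\left(L \right)} = \frac{2 L}{-4 + L}$ ($z{\left(L \right)} = \frac{L + L}{L - 4} = \frac{2 L}{-4 + L}$)
$z{\left(M \right)} \left(-331 + 247\right) = 2 \cdot 44 \frac{1}{-4 + 44} \left(-331 + 247\right) = 2 \cdot 44 \cdot \frac{1}{40} \left(-84\right) = \frac{11}{5} \left(-84\right) = - \frac{924}{5}$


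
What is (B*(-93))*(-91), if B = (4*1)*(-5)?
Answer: -169260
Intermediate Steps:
B = -20 (B = 4*(-5) = -20)
(B*(-93))*(-91) = -20*(-93)*(-91) = 1860*(-91) = -169260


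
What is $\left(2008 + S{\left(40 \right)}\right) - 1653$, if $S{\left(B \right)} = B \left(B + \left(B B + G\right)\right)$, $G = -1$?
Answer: $65915$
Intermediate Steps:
$S{\left(B \right)} = B \left(-1 + B + B^{2}\right)$ ($S{\left(B \right)} = B \left(B + \left(B B - 1\right)\right) = B \left(B + \left(B^{2} - 1\right)\right) = B \left(B + \left(-1 + B^{2}\right)\right) = B \left(-1 + B + B^{2}\right)$)
$\left(2008 + S{\left(40 \right)}\right) - 1653 = \left(2008 + 40 \left(-1 + 40 + 40^{2}\right)\right) - 1653 = \left(2008 + 40 \left(-1 + 40 + 1600\right)\right) - 1653 = \left(2008 + 40 \cdot 1639\right) - 1653 = \left(2008 + 65560\right) - 1653 = 67568 - 1653 = 65915$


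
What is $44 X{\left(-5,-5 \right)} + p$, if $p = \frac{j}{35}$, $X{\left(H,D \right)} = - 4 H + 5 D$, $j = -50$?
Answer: $- \frac{1550}{7} \approx -221.43$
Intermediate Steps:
$p = - \frac{10}{7}$ ($p = - \frac{50}{35} = \left(-50\right) \frac{1}{35} = - \frac{10}{7} \approx -1.4286$)
$44 X{\left(-5,-5 \right)} + p = 44 \left(\left(-4\right) \left(-5\right) + 5 \left(-5\right)\right) - \frac{10}{7} = 44 \left(20 - 25\right) - \frac{10}{7} = 44 \left(-5\right) - \frac{10}{7} = -220 - \frac{10}{7} = - \frac{1550}{7}$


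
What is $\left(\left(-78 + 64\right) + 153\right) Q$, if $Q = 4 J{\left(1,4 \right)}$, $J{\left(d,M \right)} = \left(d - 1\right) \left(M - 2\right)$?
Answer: $0$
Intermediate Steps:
$J{\left(d,M \right)} = \left(-1 + d\right) \left(-2 + M\right)$
$Q = 0$ ($Q = 4 \left(2 - 4 - 2 + 4 \cdot 1\right) = 4 \left(2 - 4 - 2 + 4\right) = 4 \cdot 0 = 0$)
$\left(\left(-78 + 64\right) + 153\right) Q = \left(\left(-78 + 64\right) + 153\right) 0 = \left(-14 + 153\right) 0 = 139 \cdot 0 = 0$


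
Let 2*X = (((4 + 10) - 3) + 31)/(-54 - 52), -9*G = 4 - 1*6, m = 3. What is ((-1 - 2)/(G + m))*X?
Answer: 567/3074 ≈ 0.18445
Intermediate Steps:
G = 2/9 (G = -(4 - 1*6)/9 = -(4 - 6)/9 = -⅑*(-2) = 2/9 ≈ 0.22222)
X = -21/106 (X = ((((4 + 10) - 3) + 31)/(-54 - 52))/2 = (((14 - 3) + 31)/(-106))/2 = ((11 + 31)*(-1/106))/2 = (42*(-1/106))/2 = (½)*(-21/53) = -21/106 ≈ -0.19811)
((-1 - 2)/(G + m))*X = ((-1 - 2)/(2/9 + 3))*(-21/106) = -3/29/9*(-21/106) = -3*9/29*(-21/106) = -27/29*(-21/106) = 567/3074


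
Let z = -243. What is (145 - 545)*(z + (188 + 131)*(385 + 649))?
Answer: -131841200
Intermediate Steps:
(145 - 545)*(z + (188 + 131)*(385 + 649)) = (145 - 545)*(-243 + (188 + 131)*(385 + 649)) = -400*(-243 + 319*1034) = -400*(-243 + 329846) = -400*329603 = -131841200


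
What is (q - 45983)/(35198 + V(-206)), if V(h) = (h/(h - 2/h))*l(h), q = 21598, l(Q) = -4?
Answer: -517376545/746711094 ≈ -0.69287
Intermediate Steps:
V(h) = -4*h/(h - 2/h) (V(h) = (h/(h - 2/h))*(-4) = -4*h/(h - 2/h))
(q - 45983)/(35198 + V(-206)) = (21598 - 45983)/(35198 - 4*(-206)**2/(-2 + (-206)**2)) = -24385/(35198 - 4*42436/(-2 + 42436)) = -24385/(35198 - 4*42436/42434) = -24385/(35198 - 4*42436*1/42434) = -24385/(35198 - 84872/21217) = -24385/746711094/21217 = -24385*21217/746711094 = -517376545/746711094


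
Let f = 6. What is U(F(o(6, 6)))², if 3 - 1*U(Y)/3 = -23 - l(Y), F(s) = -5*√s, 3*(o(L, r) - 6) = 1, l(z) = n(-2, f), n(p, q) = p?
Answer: 5184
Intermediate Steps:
l(z) = -2
o(L, r) = 19/3 (o(L, r) = 6 + (⅓)*1 = 6 + ⅓ = 19/3)
U(Y) = 72 (U(Y) = 9 - 3*(-23 - 1*(-2)) = 9 - 3*(-23 + 2) = 9 - 3*(-21) = 9 + 63 = 72)
U(F(o(6, 6)))² = 72² = 5184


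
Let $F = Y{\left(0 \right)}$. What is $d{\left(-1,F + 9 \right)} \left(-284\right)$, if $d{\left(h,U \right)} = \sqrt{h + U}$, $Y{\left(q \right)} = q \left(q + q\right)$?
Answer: $- 568 \sqrt{2} \approx -803.27$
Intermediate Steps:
$Y{\left(q \right)} = 2 q^{2}$ ($Y{\left(q \right)} = q 2 q = 2 q^{2}$)
$F = 0$ ($F = 2 \cdot 0^{2} = 2 \cdot 0 = 0$)
$d{\left(h,U \right)} = \sqrt{U + h}$
$d{\left(-1,F + 9 \right)} \left(-284\right) = \sqrt{\left(0 + 9\right) - 1} \left(-284\right) = \sqrt{9 - 1} \left(-284\right) = \sqrt{8} \left(-284\right) = 2 \sqrt{2} \left(-284\right) = - 568 \sqrt{2}$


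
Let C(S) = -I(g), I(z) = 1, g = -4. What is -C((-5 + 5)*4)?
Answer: 1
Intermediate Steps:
C(S) = -1 (C(S) = -1*1 = -1)
-C((-5 + 5)*4) = -1*(-1) = 1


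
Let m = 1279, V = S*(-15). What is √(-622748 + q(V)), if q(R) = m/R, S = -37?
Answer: I*√191821242855/555 ≈ 789.14*I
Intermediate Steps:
V = 555 (V = -37*(-15) = 555)
q(R) = 1279/R
√(-622748 + q(V)) = √(-622748 + 1279/555) = √(-345623861/555) = I*√191821242855/555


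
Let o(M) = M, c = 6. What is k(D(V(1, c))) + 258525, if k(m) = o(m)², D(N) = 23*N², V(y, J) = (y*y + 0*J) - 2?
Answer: 259054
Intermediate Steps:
V(y, J) = -2 + y² (V(y, J) = (y² + 0) - 2 = y² - 2 = -2 + y²)
k(m) = m²
k(D(V(1, c))) + 258525 = (23*(-2 + 1²)²)² + 258525 = (23*(-2 + 1)²)² + 258525 = (23*(-1)²)² + 258525 = (23*1)² + 258525 = 23² + 258525 = 529 + 258525 = 259054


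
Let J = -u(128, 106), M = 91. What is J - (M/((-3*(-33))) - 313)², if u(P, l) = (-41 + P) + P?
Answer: -956670031/9801 ≈ -97609.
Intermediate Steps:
u(P, l) = -41 + 2*P
J = -215 (J = -(-41 + 2*128) = -(-41 + 256) = -1*215 = -215)
J - (M/((-3*(-33))) - 313)² = -215 - (91/((-3*(-33))) - 313)² = -215 - (91/99 - 313)² = -215 - (-30896/99)² = -215 - 1*954562816/9801 = -215 - 954562816/9801 = -956670031/9801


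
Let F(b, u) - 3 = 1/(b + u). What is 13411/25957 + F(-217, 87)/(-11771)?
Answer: 20511817257/39720180110 ≈ 0.51641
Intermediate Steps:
F(b, u) = 3 + 1/(b + u)
13411/25957 + F(-217, 87)/(-11771) = 13411/25957 + ((1 + 3*(-217) + 3*87)/(-217 + 87))/(-11771) = 13411*(1/25957) + ((1 - 651 + 261)/(-130))*(-1/11771) = 13411/25957 - 1/130*(-389)*(-1/11771) = 13411/25957 + (389/130)*(-1/11771) = 13411/25957 - 389/1530230 = 20511817257/39720180110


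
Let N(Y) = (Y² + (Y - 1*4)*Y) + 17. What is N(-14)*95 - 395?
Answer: 43780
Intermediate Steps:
N(Y) = 17 + Y² + Y*(-4 + Y) (N(Y) = (Y² + (Y - 4)*Y) + 17 = (Y² + (-4 + Y)*Y) + 17 = (Y² + Y*(-4 + Y)) + 17 = 17 + Y² + Y*(-4 + Y))
N(-14)*95 - 395 = (17 - 4*(-14) + 2*(-14)²)*95 - 395 = (17 + 56 + 2*196)*95 - 395 = (17 + 56 + 392)*95 - 395 = 465*95 - 395 = 44175 - 395 = 43780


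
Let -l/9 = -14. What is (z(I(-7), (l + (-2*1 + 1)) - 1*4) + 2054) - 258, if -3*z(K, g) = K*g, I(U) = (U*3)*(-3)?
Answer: -745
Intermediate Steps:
l = 126 (l = -9*(-14) = 126)
I(U) = -9*U (I(U) = (3*U)*(-3) = -9*U)
z(K, g) = -K*g/3
(z(I(-7), (l + (-2*1 + 1)) - 1*4) + 2054) - 258 = (-(-9*(-7))*((126 + (-2*1 + 1)) - 1*4)/3 + 2054) - 258 = (-1/3*63*((126 + (-2 + 1)) - 4) + 2054) - 258 = (-1/3*63*((126 - 1) - 4) + 2054) - 258 = (-1/3*63*(125 - 4) + 2054) - 258 = (-1/3*63*121 + 2054) - 258 = (-2541 + 2054) - 258 = -487 - 258 = -745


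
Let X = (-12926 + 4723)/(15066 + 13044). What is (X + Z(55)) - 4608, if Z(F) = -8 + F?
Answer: -128217913/28110 ≈ -4561.3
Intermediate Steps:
X = -8203/28110 ≈ -0.29182
(X + Z(55)) - 4608 = (-8203/28110 + (-8 + 55)) - 4608 = (-8203/28110 + 47) - 4608 = 1312967/28110 - 4608 = -128217913/28110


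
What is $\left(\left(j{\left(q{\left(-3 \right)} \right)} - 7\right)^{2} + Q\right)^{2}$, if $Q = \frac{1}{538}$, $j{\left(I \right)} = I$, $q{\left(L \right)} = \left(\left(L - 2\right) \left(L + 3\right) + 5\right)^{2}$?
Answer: $\frac{30385021969}{289444} \approx 1.0498 \cdot 10^{5}$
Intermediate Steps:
$q{\left(L \right)} = \left(5 + \left(-2 + L\right) \left(3 + L\right)\right)^{2}$ ($q{\left(L \right)} = \left(\left(-2 + L\right) \left(3 + L\right) + 5\right)^{2} = \left(5 + \left(-2 + L\right) \left(3 + L\right)\right)^{2}$)
$Q = \frac{1}{538} \approx 0.0018587$
$\left(\left(j{\left(q{\left(-3 \right)} \right)} - 7\right)^{2} + Q\right)^{2} = \left(\left(\left(-1 - 3 + \left(-3\right)^{2}\right)^{2} - 7\right)^{2} + \frac{1}{538}\right)^{2} = \left(\left(\left(-1 - 3 + 9\right)^{2} - 7\right)^{2} + \frac{1}{538}\right)^{2} = \left(\left(5^{2} - 7\right)^{2} + \frac{1}{538}\right)^{2} = \left(\left(25 - 7\right)^{2} + \frac{1}{538}\right)^{2} = \left(18^{2} + \frac{1}{538}\right)^{2} = \left(324 + \frac{1}{538}\right)^{2} = \left(\frac{174313}{538}\right)^{2} = \frac{30385021969}{289444}$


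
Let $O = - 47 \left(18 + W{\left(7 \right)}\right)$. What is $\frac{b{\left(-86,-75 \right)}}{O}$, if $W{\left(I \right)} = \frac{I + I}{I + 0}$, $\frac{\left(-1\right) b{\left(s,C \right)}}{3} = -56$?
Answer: $- \frac{42}{235} \approx -0.17872$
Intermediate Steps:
$b{\left(s,C \right)} = 168$ ($b{\left(s,C \right)} = \left(-3\right) \left(-56\right) = 168$)
$W{\left(I \right)} = 2$ ($W{\left(I \right)} = \frac{2 I}{I} = 2$)
$O = -940$ ($O = - 47 \left(18 + 2\right) = \left(-47\right) 20 = -940$)
$\frac{b{\left(-86,-75 \right)}}{O} = \frac{168}{-940} = 168 \left(- \frac{1}{940}\right) = - \frac{42}{235}$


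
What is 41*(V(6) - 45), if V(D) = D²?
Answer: -369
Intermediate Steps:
41*(V(6) - 45) = 41*(6² - 45) = 41*(36 - 45) = 41*(-9) = -369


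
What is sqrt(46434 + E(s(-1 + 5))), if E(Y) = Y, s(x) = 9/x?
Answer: sqrt(185745)/2 ≈ 215.49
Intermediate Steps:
sqrt(46434 + E(s(-1 + 5))) = sqrt(46434 + 9/(-1 + 5)) = sqrt(46434 + 9/4) = sqrt(185745/4) = sqrt(185745)/2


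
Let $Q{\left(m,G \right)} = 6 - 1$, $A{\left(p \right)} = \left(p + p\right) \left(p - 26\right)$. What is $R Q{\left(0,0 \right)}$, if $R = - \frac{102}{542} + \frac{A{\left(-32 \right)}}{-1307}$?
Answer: $- \frac{5363045}{354197} \approx -15.141$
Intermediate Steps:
$A{\left(p \right)} = 2 p \left(-26 + p\right)$
$Q{\left(m,G \right)} = 5$ ($Q{\left(m,G \right)} = 6 - 1 = 5$)
$R = - \frac{1072609}{354197}$ ($R = - \frac{102}{542} + \frac{2 \left(-32\right) \left(-26 - 32\right)}{-1307} = \left(-102\right) \frac{1}{542} + 2 \left(-32\right) \left(-58\right) \left(- \frac{1}{1307}\right) = - \frac{51}{271} + 3712 \left(- \frac{1}{1307}\right) = - \frac{51}{271} - \frac{3712}{1307} = - \frac{1072609}{354197} \approx -3.0283$)
$R Q{\left(0,0 \right)} = \left(- \frac{1072609}{354197}\right) 5 = - \frac{5363045}{354197}$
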